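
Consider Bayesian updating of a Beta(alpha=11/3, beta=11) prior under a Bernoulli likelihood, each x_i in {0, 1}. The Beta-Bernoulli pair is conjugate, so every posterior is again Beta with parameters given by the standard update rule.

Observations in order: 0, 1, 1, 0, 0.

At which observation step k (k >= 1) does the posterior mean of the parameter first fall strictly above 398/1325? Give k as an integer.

obs 1: x=0 → posterior Beta(11/3, 12)
obs 2: x=1 → posterior Beta(14/3, 12)
obs 3: x=1 → posterior Beta(17/3, 12)
obs 4: x=0 → posterior Beta(17/3, 13)
obs 5: x=0 → posterior Beta(17/3, 14)

k = 3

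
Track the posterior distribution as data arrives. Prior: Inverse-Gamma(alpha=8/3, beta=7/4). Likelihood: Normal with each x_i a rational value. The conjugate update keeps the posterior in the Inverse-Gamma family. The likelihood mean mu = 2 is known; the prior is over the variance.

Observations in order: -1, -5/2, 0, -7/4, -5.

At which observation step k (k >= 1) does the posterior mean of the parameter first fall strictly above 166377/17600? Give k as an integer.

obs 1: x=-1 → posterior Inverse-Gamma(19/6, 25/4)
obs 2: x=-5/2 → posterior Inverse-Gamma(11/3, 131/8)
obs 3: x=0 → posterior Inverse-Gamma(25/6, 147/8)
obs 4: x=-7/4 → posterior Inverse-Gamma(14/3, 813/32)
obs 5: x=-5 → posterior Inverse-Gamma(31/6, 1597/32)

k = 5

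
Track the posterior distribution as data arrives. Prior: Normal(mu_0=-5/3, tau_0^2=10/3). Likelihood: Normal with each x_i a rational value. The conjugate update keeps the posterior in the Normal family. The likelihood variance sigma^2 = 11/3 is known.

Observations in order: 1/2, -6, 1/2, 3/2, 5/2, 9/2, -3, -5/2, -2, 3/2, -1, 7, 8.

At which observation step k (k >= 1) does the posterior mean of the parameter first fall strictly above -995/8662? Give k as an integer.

k = 6

obs 1: x=1/2 → posterior Normal(-40/63, 110/63)
obs 2: x=-6 → posterior Normal(-220/93, 110/93)
obs 3: x=1/2 → posterior Normal(-5/3, 110/123)
obs 4: x=3/2 → posterior Normal(-160/153, 110/153)
obs 5: x=5/2 → posterior Normal(-85/183, 110/183)
obs 6: x=9/2 → posterior Normal(50/213, 110/213)
obs 7: x=-3 → posterior Normal(-40/243, 110/243)
obs 8: x=-5/2 → posterior Normal(-115/273, 110/273)
obs 9: x=-2 → posterior Normal(-175/303, 110/303)
obs 10: x=3/2 → posterior Normal(-130/333, 110/333)
obs 11: x=-1 → posterior Normal(-160/363, 10/33)
obs 12: x=7 → posterior Normal(50/393, 110/393)
obs 13: x=8 → posterior Normal(290/423, 110/423)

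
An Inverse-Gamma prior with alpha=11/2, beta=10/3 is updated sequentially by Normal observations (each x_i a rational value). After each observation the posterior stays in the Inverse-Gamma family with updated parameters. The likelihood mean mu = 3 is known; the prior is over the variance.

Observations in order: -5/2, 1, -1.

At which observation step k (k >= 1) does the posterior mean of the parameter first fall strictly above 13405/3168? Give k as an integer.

k = 3

obs 1: x=-5/2 → posterior Inverse-Gamma(6, 443/24)
obs 2: x=1 → posterior Inverse-Gamma(13/2, 491/24)
obs 3: x=-1 → posterior Inverse-Gamma(7, 683/24)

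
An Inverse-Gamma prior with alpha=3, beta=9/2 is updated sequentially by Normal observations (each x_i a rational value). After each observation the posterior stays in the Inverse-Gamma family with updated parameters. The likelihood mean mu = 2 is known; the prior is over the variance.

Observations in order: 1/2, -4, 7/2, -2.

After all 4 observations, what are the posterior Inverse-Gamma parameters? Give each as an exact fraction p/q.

obs 1: x=1/2 → posterior Inverse-Gamma(7/2, 45/8)
obs 2: x=-4 → posterior Inverse-Gamma(4, 189/8)
obs 3: x=7/2 → posterior Inverse-Gamma(9/2, 99/4)
obs 4: x=-2 → posterior Inverse-Gamma(5, 131/4)

alpha=5, beta=131/4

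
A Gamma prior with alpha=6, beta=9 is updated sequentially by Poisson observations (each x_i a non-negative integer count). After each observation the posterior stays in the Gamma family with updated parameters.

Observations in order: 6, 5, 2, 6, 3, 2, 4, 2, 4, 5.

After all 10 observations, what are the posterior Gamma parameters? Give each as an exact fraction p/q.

obs 1: x=6 → posterior Gamma(12, 10)
obs 2: x=5 → posterior Gamma(17, 11)
obs 3: x=2 → posterior Gamma(19, 12)
obs 4: x=6 → posterior Gamma(25, 13)
obs 5: x=3 → posterior Gamma(28, 14)
obs 6: x=2 → posterior Gamma(30, 15)
obs 7: x=4 → posterior Gamma(34, 16)
obs 8: x=2 → posterior Gamma(36, 17)
obs 9: x=4 → posterior Gamma(40, 18)
obs 10: x=5 → posterior Gamma(45, 19)

alpha=45, beta=19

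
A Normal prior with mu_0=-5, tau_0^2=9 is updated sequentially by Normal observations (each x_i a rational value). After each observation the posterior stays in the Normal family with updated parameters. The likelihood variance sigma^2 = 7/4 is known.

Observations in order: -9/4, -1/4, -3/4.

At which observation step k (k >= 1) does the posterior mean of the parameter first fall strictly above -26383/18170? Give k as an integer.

k = 3

obs 1: x=-9/4 → posterior Normal(-116/43, 63/43)
obs 2: x=-1/4 → posterior Normal(-125/79, 63/79)
obs 3: x=-3/4 → posterior Normal(-152/115, 63/115)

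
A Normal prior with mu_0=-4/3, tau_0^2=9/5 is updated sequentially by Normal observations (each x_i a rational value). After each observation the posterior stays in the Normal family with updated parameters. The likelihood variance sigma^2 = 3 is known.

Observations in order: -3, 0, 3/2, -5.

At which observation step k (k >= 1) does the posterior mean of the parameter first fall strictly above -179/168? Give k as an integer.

k = 3

obs 1: x=-3 → posterior Normal(-47/24, 9/8)
obs 2: x=0 → posterior Normal(-47/33, 9/11)
obs 3: x=3/2 → posterior Normal(-67/84, 9/14)
obs 4: x=-5 → posterior Normal(-157/102, 9/17)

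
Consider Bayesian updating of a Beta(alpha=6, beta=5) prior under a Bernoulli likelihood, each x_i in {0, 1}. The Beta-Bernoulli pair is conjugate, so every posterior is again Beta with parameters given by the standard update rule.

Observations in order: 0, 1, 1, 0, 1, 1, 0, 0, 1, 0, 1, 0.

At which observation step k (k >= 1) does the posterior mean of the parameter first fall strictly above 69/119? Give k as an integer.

obs 1: x=0 → posterior Beta(6, 6)
obs 2: x=1 → posterior Beta(7, 6)
obs 3: x=1 → posterior Beta(8, 6)
obs 4: x=0 → posterior Beta(8, 7)
obs 5: x=1 → posterior Beta(9, 7)
obs 6: x=1 → posterior Beta(10, 7)
obs 7: x=0 → posterior Beta(10, 8)
obs 8: x=0 → posterior Beta(10, 9)
obs 9: x=1 → posterior Beta(11, 9)
obs 10: x=0 → posterior Beta(11, 10)
obs 11: x=1 → posterior Beta(12, 10)
obs 12: x=0 → posterior Beta(12, 11)

k = 6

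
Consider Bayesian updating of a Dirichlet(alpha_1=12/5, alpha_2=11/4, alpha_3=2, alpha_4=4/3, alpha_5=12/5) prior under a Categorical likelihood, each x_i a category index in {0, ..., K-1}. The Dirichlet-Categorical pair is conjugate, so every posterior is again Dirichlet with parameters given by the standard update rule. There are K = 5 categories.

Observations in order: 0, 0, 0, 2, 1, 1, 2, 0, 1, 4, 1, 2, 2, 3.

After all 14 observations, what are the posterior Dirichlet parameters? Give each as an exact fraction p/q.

alpha_1=32/5, alpha_2=27/4, alpha_3=6, alpha_4=7/3, alpha_5=17/5

obs 1: x=0 → posterior Dirichlet(17/5, 11/4, 2, 4/3, 12/5)
obs 2: x=0 → posterior Dirichlet(22/5, 11/4, 2, 4/3, 12/5)
obs 3: x=0 → posterior Dirichlet(27/5, 11/4, 2, 4/3, 12/5)
obs 4: x=2 → posterior Dirichlet(27/5, 11/4, 3, 4/3, 12/5)
obs 5: x=1 → posterior Dirichlet(27/5, 15/4, 3, 4/3, 12/5)
obs 6: x=1 → posterior Dirichlet(27/5, 19/4, 3, 4/3, 12/5)
obs 7: x=2 → posterior Dirichlet(27/5, 19/4, 4, 4/3, 12/5)
obs 8: x=0 → posterior Dirichlet(32/5, 19/4, 4, 4/3, 12/5)
obs 9: x=1 → posterior Dirichlet(32/5, 23/4, 4, 4/3, 12/5)
obs 10: x=4 → posterior Dirichlet(32/5, 23/4, 4, 4/3, 17/5)
obs 11: x=1 → posterior Dirichlet(32/5, 27/4, 4, 4/3, 17/5)
obs 12: x=2 → posterior Dirichlet(32/5, 27/4, 5, 4/3, 17/5)
obs 13: x=2 → posterior Dirichlet(32/5, 27/4, 6, 4/3, 17/5)
obs 14: x=3 → posterior Dirichlet(32/5, 27/4, 6, 7/3, 17/5)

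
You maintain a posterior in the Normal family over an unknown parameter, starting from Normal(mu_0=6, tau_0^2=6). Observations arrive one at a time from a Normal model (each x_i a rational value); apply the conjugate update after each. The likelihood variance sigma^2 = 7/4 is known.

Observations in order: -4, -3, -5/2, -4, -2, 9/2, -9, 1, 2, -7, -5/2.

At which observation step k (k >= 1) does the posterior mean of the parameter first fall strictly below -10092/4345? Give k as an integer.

k = 3

obs 1: x=-4 → posterior Normal(-54/31, 42/31)
obs 2: x=-3 → posterior Normal(-126/55, 42/55)
obs 3: x=-5/2 → posterior Normal(-186/79, 42/79)
obs 4: x=-4 → posterior Normal(-282/103, 42/103)
obs 5: x=-2 → posterior Normal(-330/127, 42/127)
obs 6: x=9/2 → posterior Normal(-222/151, 42/151)
obs 7: x=-9 → posterior Normal(-438/175, 6/25)
obs 8: x=1 → posterior Normal(-414/199, 42/199)
obs 9: x=2 → posterior Normal(-366/223, 42/223)
obs 10: x=-7 → posterior Normal(-534/247, 42/247)
obs 11: x=-5/2 → posterior Normal(-594/271, 42/271)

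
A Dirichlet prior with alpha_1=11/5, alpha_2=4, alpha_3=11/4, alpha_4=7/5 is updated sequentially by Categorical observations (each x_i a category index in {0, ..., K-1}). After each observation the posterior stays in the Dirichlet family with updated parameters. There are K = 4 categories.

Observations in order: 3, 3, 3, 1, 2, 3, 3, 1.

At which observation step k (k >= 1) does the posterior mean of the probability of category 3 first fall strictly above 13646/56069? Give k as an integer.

obs 1: x=3 → posterior Dirichlet(11/5, 4, 11/4, 12/5)
obs 2: x=3 → posterior Dirichlet(11/5, 4, 11/4, 17/5)
obs 3: x=3 → posterior Dirichlet(11/5, 4, 11/4, 22/5)
obs 4: x=1 → posterior Dirichlet(11/5, 5, 11/4, 22/5)
obs 5: x=2 → posterior Dirichlet(11/5, 5, 15/4, 22/5)
obs 6: x=3 → posterior Dirichlet(11/5, 5, 15/4, 27/5)
obs 7: x=3 → posterior Dirichlet(11/5, 5, 15/4, 32/5)
obs 8: x=1 → posterior Dirichlet(11/5, 6, 15/4, 32/5)

k = 2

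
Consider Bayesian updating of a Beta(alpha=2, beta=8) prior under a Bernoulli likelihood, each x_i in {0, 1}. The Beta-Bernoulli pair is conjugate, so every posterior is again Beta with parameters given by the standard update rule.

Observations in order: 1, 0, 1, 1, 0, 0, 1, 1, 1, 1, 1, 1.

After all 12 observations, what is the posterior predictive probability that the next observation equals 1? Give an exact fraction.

obs 1: x=1 → posterior Beta(3, 8)
obs 2: x=0 → posterior Beta(3, 9)
obs 3: x=1 → posterior Beta(4, 9)
obs 4: x=1 → posterior Beta(5, 9)
obs 5: x=0 → posterior Beta(5, 10)
obs 6: x=0 → posterior Beta(5, 11)
obs 7: x=1 → posterior Beta(6, 11)
obs 8: x=1 → posterior Beta(7, 11)
obs 9: x=1 → posterior Beta(8, 11)
obs 10: x=1 → posterior Beta(9, 11)
obs 11: x=1 → posterior Beta(10, 11)
obs 12: x=1 → posterior Beta(11, 11)

1/2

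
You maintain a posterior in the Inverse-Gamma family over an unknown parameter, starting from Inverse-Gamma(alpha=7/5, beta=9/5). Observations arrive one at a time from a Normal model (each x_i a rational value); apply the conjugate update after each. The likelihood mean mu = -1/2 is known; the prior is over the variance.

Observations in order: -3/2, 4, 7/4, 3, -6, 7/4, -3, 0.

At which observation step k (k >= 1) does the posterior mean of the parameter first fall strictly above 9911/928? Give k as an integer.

k = 5

obs 1: x=-3/2 → posterior Inverse-Gamma(19/10, 23/10)
obs 2: x=4 → posterior Inverse-Gamma(12/5, 497/40)
obs 3: x=7/4 → posterior Inverse-Gamma(29/10, 2393/160)
obs 4: x=3 → posterior Inverse-Gamma(17/5, 3373/160)
obs 5: x=-6 → posterior Inverse-Gamma(39/10, 5793/160)
obs 6: x=7/4 → posterior Inverse-Gamma(22/5, 3099/80)
obs 7: x=-3 → posterior Inverse-Gamma(49/10, 3349/80)
obs 8: x=0 → posterior Inverse-Gamma(27/5, 3359/80)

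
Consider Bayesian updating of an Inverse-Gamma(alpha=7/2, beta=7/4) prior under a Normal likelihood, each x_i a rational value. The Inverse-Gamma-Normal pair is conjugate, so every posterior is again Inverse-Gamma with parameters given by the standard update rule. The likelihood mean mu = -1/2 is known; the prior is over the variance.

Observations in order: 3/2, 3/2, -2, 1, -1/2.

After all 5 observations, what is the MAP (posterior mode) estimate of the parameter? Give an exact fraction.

obs 1: x=3/2 → posterior Inverse-Gamma(4, 15/4)
obs 2: x=3/2 → posterior Inverse-Gamma(9/2, 23/4)
obs 3: x=-2 → posterior Inverse-Gamma(5, 55/8)
obs 4: x=1 → posterior Inverse-Gamma(11/2, 8)
obs 5: x=-1/2 → posterior Inverse-Gamma(6, 8)

8/7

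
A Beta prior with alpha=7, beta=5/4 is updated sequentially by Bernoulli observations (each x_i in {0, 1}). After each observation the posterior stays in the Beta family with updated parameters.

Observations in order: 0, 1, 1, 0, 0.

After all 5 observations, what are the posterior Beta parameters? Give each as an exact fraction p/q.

obs 1: x=0 → posterior Beta(7, 9/4)
obs 2: x=1 → posterior Beta(8, 9/4)
obs 3: x=1 → posterior Beta(9, 9/4)
obs 4: x=0 → posterior Beta(9, 13/4)
obs 5: x=0 → posterior Beta(9, 17/4)

alpha=9, beta=17/4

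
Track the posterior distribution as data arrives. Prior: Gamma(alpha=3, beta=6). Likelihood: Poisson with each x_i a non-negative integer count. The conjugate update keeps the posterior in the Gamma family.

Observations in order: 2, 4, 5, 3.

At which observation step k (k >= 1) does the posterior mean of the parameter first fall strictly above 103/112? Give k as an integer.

k = 2

obs 1: x=2 → posterior Gamma(5, 7)
obs 2: x=4 → posterior Gamma(9, 8)
obs 3: x=5 → posterior Gamma(14, 9)
obs 4: x=3 → posterior Gamma(17, 10)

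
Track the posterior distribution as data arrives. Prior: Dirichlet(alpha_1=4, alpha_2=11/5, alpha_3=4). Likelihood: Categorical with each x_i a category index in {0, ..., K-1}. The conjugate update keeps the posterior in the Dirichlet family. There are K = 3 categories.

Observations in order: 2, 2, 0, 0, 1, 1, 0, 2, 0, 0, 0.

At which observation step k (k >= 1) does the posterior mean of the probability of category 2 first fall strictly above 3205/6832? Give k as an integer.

obs 1: x=2 → posterior Dirichlet(4, 11/5, 5)
obs 2: x=2 → posterior Dirichlet(4, 11/5, 6)
obs 3: x=0 → posterior Dirichlet(5, 11/5, 6)
obs 4: x=0 → posterior Dirichlet(6, 11/5, 6)
obs 5: x=1 → posterior Dirichlet(6, 16/5, 6)
obs 6: x=1 → posterior Dirichlet(6, 21/5, 6)
obs 7: x=0 → posterior Dirichlet(7, 21/5, 6)
obs 8: x=2 → posterior Dirichlet(7, 21/5, 7)
obs 9: x=0 → posterior Dirichlet(8, 21/5, 7)
obs 10: x=0 → posterior Dirichlet(9, 21/5, 7)
obs 11: x=0 → posterior Dirichlet(10, 21/5, 7)

k = 2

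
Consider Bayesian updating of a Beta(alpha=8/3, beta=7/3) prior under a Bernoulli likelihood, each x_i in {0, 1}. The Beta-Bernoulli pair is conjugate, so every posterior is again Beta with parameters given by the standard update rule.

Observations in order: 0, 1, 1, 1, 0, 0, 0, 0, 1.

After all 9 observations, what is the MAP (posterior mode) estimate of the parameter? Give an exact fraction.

obs 1: x=0 → posterior Beta(8/3, 10/3)
obs 2: x=1 → posterior Beta(11/3, 10/3)
obs 3: x=1 → posterior Beta(14/3, 10/3)
obs 4: x=1 → posterior Beta(17/3, 10/3)
obs 5: x=0 → posterior Beta(17/3, 13/3)
obs 6: x=0 → posterior Beta(17/3, 16/3)
obs 7: x=0 → posterior Beta(17/3, 19/3)
obs 8: x=0 → posterior Beta(17/3, 22/3)
obs 9: x=1 → posterior Beta(20/3, 22/3)

17/36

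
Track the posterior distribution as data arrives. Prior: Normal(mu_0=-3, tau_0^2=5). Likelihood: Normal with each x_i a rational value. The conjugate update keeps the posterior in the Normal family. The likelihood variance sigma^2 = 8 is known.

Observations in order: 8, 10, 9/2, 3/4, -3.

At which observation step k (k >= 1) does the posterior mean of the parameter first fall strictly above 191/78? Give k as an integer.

obs 1: x=8 → posterior Normal(16/13, 40/13)
obs 2: x=10 → posterior Normal(11/3, 20/9)
obs 3: x=9/2 → posterior Normal(177/46, 40/23)
obs 4: x=3/4 → posterior Normal(369/112, 10/7)
obs 5: x=-3 → posterior Normal(103/44, 40/33)

k = 2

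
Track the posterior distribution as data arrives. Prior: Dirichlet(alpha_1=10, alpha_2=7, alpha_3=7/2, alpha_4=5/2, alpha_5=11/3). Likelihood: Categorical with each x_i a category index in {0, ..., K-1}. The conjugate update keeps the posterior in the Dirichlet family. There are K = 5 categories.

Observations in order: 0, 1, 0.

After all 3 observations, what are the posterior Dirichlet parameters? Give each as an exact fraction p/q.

obs 1: x=0 → posterior Dirichlet(11, 7, 7/2, 5/2, 11/3)
obs 2: x=1 → posterior Dirichlet(11, 8, 7/2, 5/2, 11/3)
obs 3: x=0 → posterior Dirichlet(12, 8, 7/2, 5/2, 11/3)

alpha_1=12, alpha_2=8, alpha_3=7/2, alpha_4=5/2, alpha_5=11/3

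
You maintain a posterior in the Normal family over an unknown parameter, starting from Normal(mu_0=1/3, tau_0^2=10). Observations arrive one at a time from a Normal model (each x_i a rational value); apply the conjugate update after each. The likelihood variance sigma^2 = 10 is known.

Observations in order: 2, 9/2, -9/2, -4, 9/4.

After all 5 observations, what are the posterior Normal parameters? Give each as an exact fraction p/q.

obs 1: x=2 → posterior Normal(7/6, 5)
obs 2: x=9/2 → posterior Normal(41/18, 10/3)
obs 3: x=-9/2 → posterior Normal(7/12, 5/2)
obs 4: x=-4 → posterior Normal(-1/3, 2)
obs 5: x=9/4 → posterior Normal(7/72, 5/3)

mu_0=7/72, tau_0^2=5/3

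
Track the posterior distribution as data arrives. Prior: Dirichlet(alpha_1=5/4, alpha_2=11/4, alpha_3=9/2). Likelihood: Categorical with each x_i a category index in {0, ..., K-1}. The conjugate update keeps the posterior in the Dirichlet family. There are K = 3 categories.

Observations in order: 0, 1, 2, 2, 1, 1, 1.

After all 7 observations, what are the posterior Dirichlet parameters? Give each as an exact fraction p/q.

alpha_1=9/4, alpha_2=27/4, alpha_3=13/2

obs 1: x=0 → posterior Dirichlet(9/4, 11/4, 9/2)
obs 2: x=1 → posterior Dirichlet(9/4, 15/4, 9/2)
obs 3: x=2 → posterior Dirichlet(9/4, 15/4, 11/2)
obs 4: x=2 → posterior Dirichlet(9/4, 15/4, 13/2)
obs 5: x=1 → posterior Dirichlet(9/4, 19/4, 13/2)
obs 6: x=1 → posterior Dirichlet(9/4, 23/4, 13/2)
obs 7: x=1 → posterior Dirichlet(9/4, 27/4, 13/2)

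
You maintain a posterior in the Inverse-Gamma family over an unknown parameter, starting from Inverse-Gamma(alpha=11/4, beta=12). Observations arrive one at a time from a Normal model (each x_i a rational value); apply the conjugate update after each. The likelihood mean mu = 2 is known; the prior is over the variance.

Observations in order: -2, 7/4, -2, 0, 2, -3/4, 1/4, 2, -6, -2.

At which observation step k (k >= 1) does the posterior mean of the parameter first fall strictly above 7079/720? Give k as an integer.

k = 9

obs 1: x=-2 → posterior Inverse-Gamma(13/4, 20)
obs 2: x=7/4 → posterior Inverse-Gamma(15/4, 641/32)
obs 3: x=-2 → posterior Inverse-Gamma(17/4, 897/32)
obs 4: x=0 → posterior Inverse-Gamma(19/4, 961/32)
obs 5: x=2 → posterior Inverse-Gamma(21/4, 961/32)
obs 6: x=-3/4 → posterior Inverse-Gamma(23/4, 541/16)
obs 7: x=1/4 → posterior Inverse-Gamma(25/4, 1131/32)
obs 8: x=2 → posterior Inverse-Gamma(27/4, 1131/32)
obs 9: x=-6 → posterior Inverse-Gamma(29/4, 2155/32)
obs 10: x=-2 → posterior Inverse-Gamma(31/4, 2411/32)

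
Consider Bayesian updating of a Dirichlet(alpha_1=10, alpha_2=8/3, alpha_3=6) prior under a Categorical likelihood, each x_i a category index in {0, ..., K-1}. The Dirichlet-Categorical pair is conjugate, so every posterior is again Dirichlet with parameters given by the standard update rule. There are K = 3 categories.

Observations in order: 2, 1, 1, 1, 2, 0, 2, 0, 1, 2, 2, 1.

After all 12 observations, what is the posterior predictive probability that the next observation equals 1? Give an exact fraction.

obs 1: x=2 → posterior Dirichlet(10, 8/3, 7)
obs 2: x=1 → posterior Dirichlet(10, 11/3, 7)
obs 3: x=1 → posterior Dirichlet(10, 14/3, 7)
obs 4: x=1 → posterior Dirichlet(10, 17/3, 7)
obs 5: x=2 → posterior Dirichlet(10, 17/3, 8)
obs 6: x=0 → posterior Dirichlet(11, 17/3, 8)
obs 7: x=2 → posterior Dirichlet(11, 17/3, 9)
obs 8: x=0 → posterior Dirichlet(12, 17/3, 9)
obs 9: x=1 → posterior Dirichlet(12, 20/3, 9)
obs 10: x=2 → posterior Dirichlet(12, 20/3, 10)
obs 11: x=2 → posterior Dirichlet(12, 20/3, 11)
obs 12: x=1 → posterior Dirichlet(12, 23/3, 11)

1/4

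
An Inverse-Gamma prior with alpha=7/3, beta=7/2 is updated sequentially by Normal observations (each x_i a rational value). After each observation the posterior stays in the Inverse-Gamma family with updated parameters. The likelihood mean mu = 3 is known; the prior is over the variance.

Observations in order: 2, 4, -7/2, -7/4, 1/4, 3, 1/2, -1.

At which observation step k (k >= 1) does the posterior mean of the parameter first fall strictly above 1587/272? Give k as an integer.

obs 1: x=2 → posterior Inverse-Gamma(17/6, 4)
obs 2: x=4 → posterior Inverse-Gamma(10/3, 9/2)
obs 3: x=-7/2 → posterior Inverse-Gamma(23/6, 205/8)
obs 4: x=-7/4 → posterior Inverse-Gamma(13/3, 1181/32)
obs 5: x=1/4 → posterior Inverse-Gamma(29/6, 651/16)
obs 6: x=3 → posterior Inverse-Gamma(16/3, 651/16)
obs 7: x=1/2 → posterior Inverse-Gamma(35/6, 701/16)
obs 8: x=-1 → posterior Inverse-Gamma(19/3, 829/16)

k = 3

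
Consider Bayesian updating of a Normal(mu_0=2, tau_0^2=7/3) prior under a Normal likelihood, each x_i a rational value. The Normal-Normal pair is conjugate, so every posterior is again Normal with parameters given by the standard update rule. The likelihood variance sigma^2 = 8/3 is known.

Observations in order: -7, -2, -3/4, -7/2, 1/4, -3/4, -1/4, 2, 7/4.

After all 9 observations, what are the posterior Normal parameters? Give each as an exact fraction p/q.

obs 1: x=-7 → posterior Normal(-11/5, 56/45)
obs 2: x=-2 → posterior Normal(-47/22, 28/33)
obs 3: x=-3/4 → posterior Normal(-209/116, 56/87)
obs 4: x=-7/2 → posterior Normal(-307/144, 14/27)
obs 5: x=1/4 → posterior Normal(-75/43, 56/129)
obs 6: x=-3/4 → posterior Normal(-321/200, 28/75)
obs 7: x=-1/4 → posterior Normal(-82/57, 56/171)
obs 8: x=2 → posterior Normal(-17/16, 7/24)
obs 9: x=7/4 → posterior Normal(-223/284, 56/213)

mu_0=-223/284, tau_0^2=56/213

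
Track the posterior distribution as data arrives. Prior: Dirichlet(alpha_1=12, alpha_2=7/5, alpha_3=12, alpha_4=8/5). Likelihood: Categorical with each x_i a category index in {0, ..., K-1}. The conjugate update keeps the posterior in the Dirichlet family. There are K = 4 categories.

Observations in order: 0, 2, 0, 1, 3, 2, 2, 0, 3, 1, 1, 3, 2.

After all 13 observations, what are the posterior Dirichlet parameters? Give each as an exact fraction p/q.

alpha_1=15, alpha_2=22/5, alpha_3=16, alpha_4=23/5

obs 1: x=0 → posterior Dirichlet(13, 7/5, 12, 8/5)
obs 2: x=2 → posterior Dirichlet(13, 7/5, 13, 8/5)
obs 3: x=0 → posterior Dirichlet(14, 7/5, 13, 8/5)
obs 4: x=1 → posterior Dirichlet(14, 12/5, 13, 8/5)
obs 5: x=3 → posterior Dirichlet(14, 12/5, 13, 13/5)
obs 6: x=2 → posterior Dirichlet(14, 12/5, 14, 13/5)
obs 7: x=2 → posterior Dirichlet(14, 12/5, 15, 13/5)
obs 8: x=0 → posterior Dirichlet(15, 12/5, 15, 13/5)
obs 9: x=3 → posterior Dirichlet(15, 12/5, 15, 18/5)
obs 10: x=1 → posterior Dirichlet(15, 17/5, 15, 18/5)
obs 11: x=1 → posterior Dirichlet(15, 22/5, 15, 18/5)
obs 12: x=3 → posterior Dirichlet(15, 22/5, 15, 23/5)
obs 13: x=2 → posterior Dirichlet(15, 22/5, 16, 23/5)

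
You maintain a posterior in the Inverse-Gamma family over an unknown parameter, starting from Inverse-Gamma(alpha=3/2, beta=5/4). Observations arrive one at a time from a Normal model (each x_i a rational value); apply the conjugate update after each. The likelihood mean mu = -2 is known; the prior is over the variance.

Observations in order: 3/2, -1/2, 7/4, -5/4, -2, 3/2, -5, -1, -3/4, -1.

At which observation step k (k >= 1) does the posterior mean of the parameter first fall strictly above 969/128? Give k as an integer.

k = 3

obs 1: x=3/2 → posterior Inverse-Gamma(2, 59/8)
obs 2: x=-1/2 → posterior Inverse-Gamma(5/2, 17/2)
obs 3: x=7/4 → posterior Inverse-Gamma(3, 497/32)
obs 4: x=-5/4 → posterior Inverse-Gamma(7/2, 253/16)
obs 5: x=-2 → posterior Inverse-Gamma(4, 253/16)
obs 6: x=3/2 → posterior Inverse-Gamma(9/2, 351/16)
obs 7: x=-5 → posterior Inverse-Gamma(5, 423/16)
obs 8: x=-1 → posterior Inverse-Gamma(11/2, 431/16)
obs 9: x=-3/4 → posterior Inverse-Gamma(6, 887/32)
obs 10: x=-1 → posterior Inverse-Gamma(13/2, 903/32)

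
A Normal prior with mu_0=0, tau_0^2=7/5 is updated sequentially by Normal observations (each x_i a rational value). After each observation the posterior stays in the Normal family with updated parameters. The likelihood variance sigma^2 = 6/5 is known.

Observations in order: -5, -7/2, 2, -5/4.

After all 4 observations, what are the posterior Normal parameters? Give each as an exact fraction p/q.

mu_0=-217/136, tau_0^2=21/85

obs 1: x=-5 → posterior Normal(-35/13, 42/65)
obs 2: x=-7/2 → posterior Normal(-119/40, 21/50)
obs 3: x=2 → posterior Normal(-91/54, 14/45)
obs 4: x=-5/4 → posterior Normal(-217/136, 21/85)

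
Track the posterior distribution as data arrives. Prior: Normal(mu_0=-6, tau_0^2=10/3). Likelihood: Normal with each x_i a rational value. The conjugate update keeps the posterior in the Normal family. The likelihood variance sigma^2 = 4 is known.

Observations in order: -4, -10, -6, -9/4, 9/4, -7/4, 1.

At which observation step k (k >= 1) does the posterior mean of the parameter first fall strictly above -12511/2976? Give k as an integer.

k = 6

obs 1: x=-4 → posterior Normal(-56/11, 20/11)
obs 2: x=-10 → posterior Normal(-53/8, 5/4)
obs 3: x=-6 → posterior Normal(-136/21, 20/21)
obs 4: x=-9/4 → posterior Normal(-589/104, 10/13)
obs 5: x=9/4 → posterior Normal(-136/31, 20/31)
obs 6: x=-7/4 → posterior Normal(-193/48, 5/9)
obs 7: x=1 → posterior Normal(-559/164, 20/41)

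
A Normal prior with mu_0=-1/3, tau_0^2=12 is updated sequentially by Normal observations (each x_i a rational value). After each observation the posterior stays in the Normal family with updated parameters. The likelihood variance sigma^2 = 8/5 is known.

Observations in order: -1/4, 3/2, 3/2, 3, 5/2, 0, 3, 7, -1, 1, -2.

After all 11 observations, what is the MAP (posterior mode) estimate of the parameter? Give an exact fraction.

2917/2004

obs 1: x=-1/4 → posterior Normal(-53/204, 24/17)
obs 2: x=3/2 → posterior Normal(217/384, 3/4)
obs 3: x=3/2 → posterior Normal(487/564, 24/47)
obs 4: x=3 → posterior Normal(1027/744, 12/31)
obs 5: x=5/2 → posterior Normal(211/132, 24/77)
obs 6: x=0 → posterior Normal(1477/1104, 6/23)
obs 7: x=3 → posterior Normal(2017/1284, 24/107)
obs 8: x=7 → posterior Normal(3277/1464, 12/61)
obs 9: x=-1 → posterior Normal(3097/1644, 24/137)
obs 10: x=1 → posterior Normal(3277/1824, 3/19)
obs 11: x=-2 → posterior Normal(2917/2004, 24/167)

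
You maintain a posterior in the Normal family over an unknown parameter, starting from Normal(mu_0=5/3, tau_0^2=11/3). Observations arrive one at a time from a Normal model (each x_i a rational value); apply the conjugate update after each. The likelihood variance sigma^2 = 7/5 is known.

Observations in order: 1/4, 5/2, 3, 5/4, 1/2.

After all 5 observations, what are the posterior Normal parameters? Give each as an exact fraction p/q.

mu_0=895/592, tau_0^2=77/296

obs 1: x=1/4 → posterior Normal(195/304, 77/76)
obs 2: x=5/2 → posterior Normal(745/524, 77/131)
obs 3: x=3 → posterior Normal(1405/744, 77/186)
obs 4: x=5/4 → posterior Normal(420/241, 77/241)
obs 5: x=1/2 → posterior Normal(895/592, 77/296)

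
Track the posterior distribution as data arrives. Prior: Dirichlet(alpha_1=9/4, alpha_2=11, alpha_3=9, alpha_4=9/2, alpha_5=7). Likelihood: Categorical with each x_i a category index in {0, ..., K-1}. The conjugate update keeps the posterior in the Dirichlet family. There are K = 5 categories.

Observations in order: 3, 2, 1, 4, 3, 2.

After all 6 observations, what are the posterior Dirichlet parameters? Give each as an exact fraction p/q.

obs 1: x=3 → posterior Dirichlet(9/4, 11, 9, 11/2, 7)
obs 2: x=2 → posterior Dirichlet(9/4, 11, 10, 11/2, 7)
obs 3: x=1 → posterior Dirichlet(9/4, 12, 10, 11/2, 7)
obs 4: x=4 → posterior Dirichlet(9/4, 12, 10, 11/2, 8)
obs 5: x=3 → posterior Dirichlet(9/4, 12, 10, 13/2, 8)
obs 6: x=2 → posterior Dirichlet(9/4, 12, 11, 13/2, 8)

alpha_1=9/4, alpha_2=12, alpha_3=11, alpha_4=13/2, alpha_5=8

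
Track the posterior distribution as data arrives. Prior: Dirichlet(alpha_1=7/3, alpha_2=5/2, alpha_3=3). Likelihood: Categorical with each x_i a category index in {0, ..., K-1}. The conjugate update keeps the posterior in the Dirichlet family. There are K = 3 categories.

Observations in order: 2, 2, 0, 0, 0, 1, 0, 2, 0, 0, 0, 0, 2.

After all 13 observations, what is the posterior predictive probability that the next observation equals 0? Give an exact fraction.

obs 1: x=2 → posterior Dirichlet(7/3, 5/2, 4)
obs 2: x=2 → posterior Dirichlet(7/3, 5/2, 5)
obs 3: x=0 → posterior Dirichlet(10/3, 5/2, 5)
obs 4: x=0 → posterior Dirichlet(13/3, 5/2, 5)
obs 5: x=0 → posterior Dirichlet(16/3, 5/2, 5)
obs 6: x=1 → posterior Dirichlet(16/3, 7/2, 5)
obs 7: x=0 → posterior Dirichlet(19/3, 7/2, 5)
obs 8: x=2 → posterior Dirichlet(19/3, 7/2, 6)
obs 9: x=0 → posterior Dirichlet(22/3, 7/2, 6)
obs 10: x=0 → posterior Dirichlet(25/3, 7/2, 6)
obs 11: x=0 → posterior Dirichlet(28/3, 7/2, 6)
obs 12: x=0 → posterior Dirichlet(31/3, 7/2, 6)
obs 13: x=2 → posterior Dirichlet(31/3, 7/2, 7)

62/125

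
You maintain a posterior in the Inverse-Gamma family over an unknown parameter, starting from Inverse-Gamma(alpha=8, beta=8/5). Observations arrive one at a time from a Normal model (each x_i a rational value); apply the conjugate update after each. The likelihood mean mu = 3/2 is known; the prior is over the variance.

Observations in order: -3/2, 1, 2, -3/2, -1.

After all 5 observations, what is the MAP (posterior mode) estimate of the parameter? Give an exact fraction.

559/460

obs 1: x=-3/2 → posterior Inverse-Gamma(17/2, 61/10)
obs 2: x=1 → posterior Inverse-Gamma(9, 249/40)
obs 3: x=2 → posterior Inverse-Gamma(19/2, 127/20)
obs 4: x=-3/2 → posterior Inverse-Gamma(10, 217/20)
obs 5: x=-1 → posterior Inverse-Gamma(21/2, 559/40)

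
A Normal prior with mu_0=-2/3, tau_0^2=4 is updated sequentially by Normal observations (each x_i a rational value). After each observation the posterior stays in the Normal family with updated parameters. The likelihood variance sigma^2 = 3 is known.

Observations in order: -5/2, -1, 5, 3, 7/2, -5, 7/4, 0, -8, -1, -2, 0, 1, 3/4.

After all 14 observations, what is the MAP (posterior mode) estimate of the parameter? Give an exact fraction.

obs 1: x=-5/2 → posterior Normal(-12/7, 12/7)
obs 2: x=-1 → posterior Normal(-16/11, 12/11)
obs 3: x=5 → posterior Normal(4/15, 4/5)
obs 4: x=3 → posterior Normal(16/19, 12/19)
obs 5: x=7/2 → posterior Normal(30/23, 12/23)
obs 6: x=-5 → posterior Normal(10/27, 4/9)
obs 7: x=7/4 → posterior Normal(17/31, 12/31)
obs 8: x=0 → posterior Normal(17/35, 12/35)
obs 9: x=-8 → posterior Normal(-5/13, 4/13)
obs 10: x=-1 → posterior Normal(-19/43, 12/43)
obs 11: x=-2 → posterior Normal(-27/47, 12/47)
obs 12: x=0 → posterior Normal(-9/17, 4/17)
obs 13: x=1 → posterior Normal(-23/55, 12/55)
obs 14: x=3/4 → posterior Normal(-20/59, 12/59)

-20/59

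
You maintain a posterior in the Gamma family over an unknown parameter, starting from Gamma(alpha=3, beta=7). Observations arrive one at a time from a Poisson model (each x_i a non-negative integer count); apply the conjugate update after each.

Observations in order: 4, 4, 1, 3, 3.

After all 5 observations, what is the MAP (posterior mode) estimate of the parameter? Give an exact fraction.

obs 1: x=4 → posterior Gamma(7, 8)
obs 2: x=4 → posterior Gamma(11, 9)
obs 3: x=1 → posterior Gamma(12, 10)
obs 4: x=3 → posterior Gamma(15, 11)
obs 5: x=3 → posterior Gamma(18, 12)

17/12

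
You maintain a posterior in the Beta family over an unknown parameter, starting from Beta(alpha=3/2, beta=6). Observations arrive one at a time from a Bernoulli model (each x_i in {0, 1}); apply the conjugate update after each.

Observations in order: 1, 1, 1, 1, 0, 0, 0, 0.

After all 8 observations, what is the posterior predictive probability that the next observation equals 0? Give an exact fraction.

20/31

obs 1: x=1 → posterior Beta(5/2, 6)
obs 2: x=1 → posterior Beta(7/2, 6)
obs 3: x=1 → posterior Beta(9/2, 6)
obs 4: x=1 → posterior Beta(11/2, 6)
obs 5: x=0 → posterior Beta(11/2, 7)
obs 6: x=0 → posterior Beta(11/2, 8)
obs 7: x=0 → posterior Beta(11/2, 9)
obs 8: x=0 → posterior Beta(11/2, 10)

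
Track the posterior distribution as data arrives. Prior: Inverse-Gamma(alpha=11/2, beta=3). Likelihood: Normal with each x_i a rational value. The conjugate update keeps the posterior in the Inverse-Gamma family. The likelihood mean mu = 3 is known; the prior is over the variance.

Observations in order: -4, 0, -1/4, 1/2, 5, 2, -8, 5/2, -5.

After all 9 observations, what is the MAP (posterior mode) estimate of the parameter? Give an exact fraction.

obs 1: x=-4 → posterior Inverse-Gamma(6, 55/2)
obs 2: x=0 → posterior Inverse-Gamma(13/2, 32)
obs 3: x=-1/4 → posterior Inverse-Gamma(7, 1193/32)
obs 4: x=1/2 → posterior Inverse-Gamma(15/2, 1293/32)
obs 5: x=5 → posterior Inverse-Gamma(8, 1357/32)
obs 6: x=2 → posterior Inverse-Gamma(17/2, 1373/32)
obs 7: x=-8 → posterior Inverse-Gamma(9, 3309/32)
obs 8: x=5/2 → posterior Inverse-Gamma(19/2, 3313/32)
obs 9: x=-5 → posterior Inverse-Gamma(10, 4337/32)

4337/352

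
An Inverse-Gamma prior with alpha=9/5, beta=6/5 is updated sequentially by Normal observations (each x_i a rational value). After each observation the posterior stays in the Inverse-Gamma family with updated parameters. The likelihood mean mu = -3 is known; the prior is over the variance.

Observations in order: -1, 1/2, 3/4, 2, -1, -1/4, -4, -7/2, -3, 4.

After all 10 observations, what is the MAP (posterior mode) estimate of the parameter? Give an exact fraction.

4781/624

obs 1: x=-1 → posterior Inverse-Gamma(23/10, 16/5)
obs 2: x=1/2 → posterior Inverse-Gamma(14/5, 373/40)
obs 3: x=3/4 → posterior Inverse-Gamma(33/10, 2617/160)
obs 4: x=2 → posterior Inverse-Gamma(19/5, 4617/160)
obs 5: x=-1 → posterior Inverse-Gamma(43/10, 4937/160)
obs 6: x=-1/4 → posterior Inverse-Gamma(24/5, 2771/80)
obs 7: x=-4 → posterior Inverse-Gamma(53/10, 2811/80)
obs 8: x=-7/2 → posterior Inverse-Gamma(29/5, 2821/80)
obs 9: x=-3 → posterior Inverse-Gamma(63/10, 2821/80)
obs 10: x=4 → posterior Inverse-Gamma(34/5, 4781/80)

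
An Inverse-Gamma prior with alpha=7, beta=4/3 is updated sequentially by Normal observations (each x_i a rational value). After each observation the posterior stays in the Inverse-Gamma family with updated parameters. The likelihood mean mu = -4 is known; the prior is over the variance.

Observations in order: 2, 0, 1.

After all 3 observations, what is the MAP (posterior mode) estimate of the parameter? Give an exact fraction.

obs 1: x=2 → posterior Inverse-Gamma(15/2, 58/3)
obs 2: x=0 → posterior Inverse-Gamma(8, 82/3)
obs 3: x=1 → posterior Inverse-Gamma(17/2, 239/6)

239/57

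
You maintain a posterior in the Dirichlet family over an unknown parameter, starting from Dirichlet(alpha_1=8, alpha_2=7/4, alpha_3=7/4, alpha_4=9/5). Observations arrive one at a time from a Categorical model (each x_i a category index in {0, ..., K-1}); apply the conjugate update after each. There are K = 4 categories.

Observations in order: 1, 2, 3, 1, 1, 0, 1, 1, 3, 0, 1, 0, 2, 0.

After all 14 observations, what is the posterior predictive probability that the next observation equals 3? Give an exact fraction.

obs 1: x=1 → posterior Dirichlet(8, 11/4, 7/4, 9/5)
obs 2: x=2 → posterior Dirichlet(8, 11/4, 11/4, 9/5)
obs 3: x=3 → posterior Dirichlet(8, 11/4, 11/4, 14/5)
obs 4: x=1 → posterior Dirichlet(8, 15/4, 11/4, 14/5)
obs 5: x=1 → posterior Dirichlet(8, 19/4, 11/4, 14/5)
obs 6: x=0 → posterior Dirichlet(9, 19/4, 11/4, 14/5)
obs 7: x=1 → posterior Dirichlet(9, 23/4, 11/4, 14/5)
obs 8: x=1 → posterior Dirichlet(9, 27/4, 11/4, 14/5)
obs 9: x=3 → posterior Dirichlet(9, 27/4, 11/4, 19/5)
obs 10: x=0 → posterior Dirichlet(10, 27/4, 11/4, 19/5)
obs 11: x=1 → posterior Dirichlet(10, 31/4, 11/4, 19/5)
obs 12: x=0 → posterior Dirichlet(11, 31/4, 11/4, 19/5)
obs 13: x=2 → posterior Dirichlet(11, 31/4, 15/4, 19/5)
obs 14: x=0 → posterior Dirichlet(12, 31/4, 15/4, 19/5)

38/273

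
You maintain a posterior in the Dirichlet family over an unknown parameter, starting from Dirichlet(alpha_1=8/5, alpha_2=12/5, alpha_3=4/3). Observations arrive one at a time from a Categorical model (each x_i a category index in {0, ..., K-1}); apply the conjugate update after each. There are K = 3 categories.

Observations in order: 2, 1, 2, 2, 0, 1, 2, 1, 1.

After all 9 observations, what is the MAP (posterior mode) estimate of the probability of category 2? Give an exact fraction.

obs 1: x=2 → posterior Dirichlet(8/5, 12/5, 7/3)
obs 2: x=1 → posterior Dirichlet(8/5, 17/5, 7/3)
obs 3: x=2 → posterior Dirichlet(8/5, 17/5, 10/3)
obs 4: x=2 → posterior Dirichlet(8/5, 17/5, 13/3)
obs 5: x=0 → posterior Dirichlet(13/5, 17/5, 13/3)
obs 6: x=1 → posterior Dirichlet(13/5, 22/5, 13/3)
obs 7: x=2 → posterior Dirichlet(13/5, 22/5, 16/3)
obs 8: x=1 → posterior Dirichlet(13/5, 27/5, 16/3)
obs 9: x=1 → posterior Dirichlet(13/5, 32/5, 16/3)

13/34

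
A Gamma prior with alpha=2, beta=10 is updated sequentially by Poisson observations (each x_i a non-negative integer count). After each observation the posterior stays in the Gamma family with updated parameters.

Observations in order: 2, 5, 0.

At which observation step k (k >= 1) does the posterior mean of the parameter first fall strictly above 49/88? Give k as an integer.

k = 2

obs 1: x=2 → posterior Gamma(4, 11)
obs 2: x=5 → posterior Gamma(9, 12)
obs 3: x=0 → posterior Gamma(9, 13)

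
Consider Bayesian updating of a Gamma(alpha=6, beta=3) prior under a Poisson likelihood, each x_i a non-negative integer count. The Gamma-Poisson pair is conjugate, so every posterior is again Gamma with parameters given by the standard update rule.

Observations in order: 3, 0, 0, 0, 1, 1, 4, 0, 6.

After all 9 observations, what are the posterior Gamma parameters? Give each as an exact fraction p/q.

alpha=21, beta=12

obs 1: x=3 → posterior Gamma(9, 4)
obs 2: x=0 → posterior Gamma(9, 5)
obs 3: x=0 → posterior Gamma(9, 6)
obs 4: x=0 → posterior Gamma(9, 7)
obs 5: x=1 → posterior Gamma(10, 8)
obs 6: x=1 → posterior Gamma(11, 9)
obs 7: x=4 → posterior Gamma(15, 10)
obs 8: x=0 → posterior Gamma(15, 11)
obs 9: x=6 → posterior Gamma(21, 12)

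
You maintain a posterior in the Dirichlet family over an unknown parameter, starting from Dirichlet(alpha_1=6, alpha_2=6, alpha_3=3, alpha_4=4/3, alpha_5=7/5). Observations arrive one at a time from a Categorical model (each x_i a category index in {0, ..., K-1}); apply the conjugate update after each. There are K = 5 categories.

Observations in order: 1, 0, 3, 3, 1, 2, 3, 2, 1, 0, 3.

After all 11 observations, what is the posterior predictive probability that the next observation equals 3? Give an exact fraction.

80/431

obs 1: x=1 → posterior Dirichlet(6, 7, 3, 4/3, 7/5)
obs 2: x=0 → posterior Dirichlet(7, 7, 3, 4/3, 7/5)
obs 3: x=3 → posterior Dirichlet(7, 7, 3, 7/3, 7/5)
obs 4: x=3 → posterior Dirichlet(7, 7, 3, 10/3, 7/5)
obs 5: x=1 → posterior Dirichlet(7, 8, 3, 10/3, 7/5)
obs 6: x=2 → posterior Dirichlet(7, 8, 4, 10/3, 7/5)
obs 7: x=3 → posterior Dirichlet(7, 8, 4, 13/3, 7/5)
obs 8: x=2 → posterior Dirichlet(7, 8, 5, 13/3, 7/5)
obs 9: x=1 → posterior Dirichlet(7, 9, 5, 13/3, 7/5)
obs 10: x=0 → posterior Dirichlet(8, 9, 5, 13/3, 7/5)
obs 11: x=3 → posterior Dirichlet(8, 9, 5, 16/3, 7/5)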